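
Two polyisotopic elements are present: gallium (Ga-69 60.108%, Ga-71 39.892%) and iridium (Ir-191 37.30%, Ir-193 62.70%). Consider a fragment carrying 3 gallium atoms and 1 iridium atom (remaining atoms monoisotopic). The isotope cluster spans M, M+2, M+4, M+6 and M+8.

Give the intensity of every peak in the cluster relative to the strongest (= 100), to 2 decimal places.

21.42 : 78.66 : 100.00 : 53.84 : 10.53

Gallium pattern (n=3): 0.2171685 : 0.432386 : 0.2869625 : 0.063483
Iridium pattern (n=1): 0.3730 : 0.6270
Convolve the two distributions (both contribute in 2-u steps):
  M: 0.2171685×0.3730 = 0.081004
  M+2: 0.2171685×0.6270 + 0.432386×0.3730 = 0.297445
  M+4: 0.432386×0.6270 + 0.2869625×0.3730 = 0.378143
  M+6: 0.2869625×0.6270 + 0.063483×0.3730 = 0.203605
  M+8: 0.063483×0.6270 = 0.039804
Scale to base peak (0.378143) = 100: 21.42 : 78.66 : 100.00 : 53.84 : 10.53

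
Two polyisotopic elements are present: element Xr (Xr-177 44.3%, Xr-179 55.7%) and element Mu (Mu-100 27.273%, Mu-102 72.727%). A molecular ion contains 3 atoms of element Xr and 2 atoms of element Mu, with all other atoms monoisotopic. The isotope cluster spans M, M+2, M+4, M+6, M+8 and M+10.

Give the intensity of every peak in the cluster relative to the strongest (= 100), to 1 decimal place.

1.8 : 16.8 : 59.1 : 100.0 : 81.9 : 26.1

Element Xr pattern (n=3): 0.08693831 : 0.32793208 : 0.41232092 : 0.17280869
Element Mu pattern (n=2): 0.07438165 : 0.39669669 : 0.52892165
Convolve the two distributions (both contribute in 2-u steps):
  M: 0.08693831×0.07438165 = 0.006467
  M+2: 0.08693831×0.39669669 + 0.32793208×0.07438165 = 0.058880
  M+4: 0.08693831×0.52892165 + 0.32793208×0.39669669 + 0.41232092×0.07438165 = 0.206742
  M+6: 0.32793208×0.52892165 + 0.41232092×0.39669669 + 0.17280869×0.07438165 = 0.349871
  M+8: 0.41232092×0.52892165 + 0.17280869×0.39669669 = 0.286638
  M+10: 0.17280869×0.52892165 = 0.091402
Scale to base peak (0.349871) = 100: 1.8 : 16.8 : 59.1 : 100.0 : 81.9 : 26.1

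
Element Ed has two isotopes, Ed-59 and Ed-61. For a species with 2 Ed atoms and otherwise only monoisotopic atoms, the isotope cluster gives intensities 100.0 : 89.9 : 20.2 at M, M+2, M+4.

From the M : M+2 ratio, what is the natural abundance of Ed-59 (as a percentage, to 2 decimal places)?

68.99%

If p is the fraction of Ed that is Ed-59, then I(M+2)/I(M) = [C(2,1)·p^1·(1−p)] / p^2 = 2·(1−p)/p = 89.9/100.0 = 0.8990
(1−p)/p = 0.8990/2 = 0.4495  ⇒  p = 1/(1 + 0.4495) = 0.6899
Ed-59: 68.99%, Ed-61: 31.01%.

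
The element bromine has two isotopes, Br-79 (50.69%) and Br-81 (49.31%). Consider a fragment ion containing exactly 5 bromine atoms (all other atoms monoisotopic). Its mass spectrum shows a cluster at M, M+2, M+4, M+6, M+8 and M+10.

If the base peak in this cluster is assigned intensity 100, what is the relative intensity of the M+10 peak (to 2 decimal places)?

9.21

Binomial terms of (0.5069 + 0.4931)^5: M 0.0335, M+2 0.1628, M+4 0.3167, M+6 0.3081, M+8 0.1498, M+10 0.0292 → M+4 is the base peak.
P(M+4) = C(5,2) × 0.5069^3 × 0.4931^2 = 10 × 0.13024674 × 0.24314761 = 0.316692 (base)
P(M+10) = C(5,5) × 0.5069^0 × 0.4931^5 = 1 × 1.0000 × 0.02915245 = 0.029152
Relative intensity = 0.029152 / 0.316692 × 100 = 9.21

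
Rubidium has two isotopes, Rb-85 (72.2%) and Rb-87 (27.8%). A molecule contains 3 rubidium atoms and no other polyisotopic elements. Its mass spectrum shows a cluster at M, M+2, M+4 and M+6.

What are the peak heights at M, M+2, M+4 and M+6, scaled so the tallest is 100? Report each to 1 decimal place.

86.6 : 100.0 : 38.5 : 4.9

The 3 Rb atoms are independent, so intensities follow the terms of (0.722 + 0.278)^3.
P(M) = 0.722^3 = 0.376367
P(M+2) = 3 × 0.722^2 × 0.278^1 = 0.434751
P(M+4) = 3 × 0.722^1 × 0.278^2 = 0.167397
P(M+6) = 0.278^3 = 0.021485
The M+2 peak is largest (0.434751); scaling to 100 gives 86.6 : 100.0 : 38.5 : 4.9.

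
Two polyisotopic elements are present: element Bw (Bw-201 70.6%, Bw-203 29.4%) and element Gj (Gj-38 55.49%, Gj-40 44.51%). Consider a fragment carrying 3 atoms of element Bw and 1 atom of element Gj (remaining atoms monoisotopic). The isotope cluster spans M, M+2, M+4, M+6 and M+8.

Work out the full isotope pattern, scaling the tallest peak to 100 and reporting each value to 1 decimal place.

48.7 : 100.0 : 74.2 : 23.9 : 2.8

Element Bw pattern (n=3): 0.35189582 : 0.43962055 : 0.18307145 : 0.02541218
Element Gj pattern (n=1): 0.5549 : 0.4451
Convolve the two distributions (both contribute in 2-u steps):
  M: 0.35189582×0.5549 = 0.195267
  M+2: 0.35189582×0.4451 + 0.43962055×0.5549 = 0.400574
  M+4: 0.43962055×0.4451 + 0.18307145×0.5549 = 0.297261
  M+6: 0.18307145×0.4451 + 0.02541218×0.5549 = 0.095586
  M+8: 0.02541218×0.4451 = 0.011311
Scale to base peak (0.400574) = 100: 48.7 : 100.0 : 74.2 : 23.9 : 2.8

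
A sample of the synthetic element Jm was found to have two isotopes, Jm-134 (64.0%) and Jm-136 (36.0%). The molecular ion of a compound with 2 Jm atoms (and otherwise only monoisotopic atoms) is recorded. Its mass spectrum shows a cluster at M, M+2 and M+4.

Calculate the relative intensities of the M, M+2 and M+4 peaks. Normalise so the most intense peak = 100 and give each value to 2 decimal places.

88.89 : 100.00 : 28.12

Expanding (0.640 + 0.360)^2:
P(M) = 0.640^2 = 0.409600
P(M+2) = 2 × 0.640^1 × 0.360^1 = 0.460800
P(M+4) = 0.360^2 = 0.129600
The M+2 peak is largest (0.460800); scaling to 100 gives 88.89 : 100.00 : 28.12.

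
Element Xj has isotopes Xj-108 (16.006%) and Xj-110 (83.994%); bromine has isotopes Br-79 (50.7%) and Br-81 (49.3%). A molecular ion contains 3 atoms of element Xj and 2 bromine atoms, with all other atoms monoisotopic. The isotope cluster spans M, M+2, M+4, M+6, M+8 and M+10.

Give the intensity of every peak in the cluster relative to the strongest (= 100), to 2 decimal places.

Element Xj pattern (n=3): 0.00410061 : 0.06455578 : 0.33876661 : 0.592577
Bromine pattern (n=2): 0.257049 : 0.499902 : 0.243049
Convolve the two distributions (both contribute in 2-u steps):
  M: 0.00410061×0.257049 = 0.001054
  M+2: 0.00410061×0.499902 + 0.06455578×0.257049 = 0.018644
  M+4: 0.00410061×0.243049 + 0.06455578×0.499902 + 0.33876661×0.257049 = 0.120348
  M+6: 0.06455578×0.243049 + 0.33876661×0.499902 + 0.592577×0.257049 = 0.337362
  M+8: 0.33876661×0.243049 + 0.592577×0.499902 = 0.378567
  M+10: 0.592577×0.243049 = 0.144025
Scale to base peak (0.378567) = 100: 0.28 : 4.92 : 31.79 : 89.12 : 100.00 : 38.04

0.28 : 4.92 : 31.79 : 89.12 : 100.00 : 38.04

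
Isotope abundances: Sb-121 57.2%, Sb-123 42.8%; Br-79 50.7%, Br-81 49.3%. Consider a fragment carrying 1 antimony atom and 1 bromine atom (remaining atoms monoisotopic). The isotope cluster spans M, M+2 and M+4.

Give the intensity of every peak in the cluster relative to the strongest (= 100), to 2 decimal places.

Antimony pattern (n=1): 0.5720 : 0.4280
Bromine pattern (n=1): 0.5070 : 0.4930
Convolve the two distributions (both contribute in 2-u steps):
  M: 0.5720×0.5070 = 0.290004
  M+2: 0.5720×0.4930 + 0.4280×0.5070 = 0.498992
  M+4: 0.4280×0.4930 = 0.211004
Scale to base peak (0.498992) = 100: 58.12 : 100.00 : 42.29

58.12 : 100.00 : 42.29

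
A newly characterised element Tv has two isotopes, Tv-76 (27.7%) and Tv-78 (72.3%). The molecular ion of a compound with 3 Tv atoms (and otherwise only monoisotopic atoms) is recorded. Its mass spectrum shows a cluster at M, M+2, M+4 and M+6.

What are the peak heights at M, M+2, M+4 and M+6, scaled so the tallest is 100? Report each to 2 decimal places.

Expanding (0.277 + 0.723)^3:
P(M) = 0.277^3 = 0.021254
P(M+2) = 3 × 0.277^2 × 0.723^1 = 0.166425
P(M+4) = 3 × 0.277^1 × 0.723^2 = 0.434388
P(M+6) = 0.723^3 = 0.377933
The M+4 peak is largest (0.434388); scaling to 100 gives 4.89 : 38.31 : 100.00 : 87.00.

4.89 : 38.31 : 100.00 : 87.00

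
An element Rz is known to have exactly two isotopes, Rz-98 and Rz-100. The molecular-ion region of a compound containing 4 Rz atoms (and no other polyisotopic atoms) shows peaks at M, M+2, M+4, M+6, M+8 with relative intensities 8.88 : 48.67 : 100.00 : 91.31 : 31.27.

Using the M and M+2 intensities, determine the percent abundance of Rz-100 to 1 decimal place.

57.8%

Let p = fractional abundance of Rz-98. I(M+2)/I(M) = [C(4,1)·p^3·(1−p)] / p^4 = 4·(1−p)/p = 48.67/8.88 = 5.4809
(1−p)/p = 5.4809/4 = 1.3702  ⇒  p = 1/(1 + 1.3702) = 0.4219
Rz-98: 42.2%, Rz-100: 57.8%.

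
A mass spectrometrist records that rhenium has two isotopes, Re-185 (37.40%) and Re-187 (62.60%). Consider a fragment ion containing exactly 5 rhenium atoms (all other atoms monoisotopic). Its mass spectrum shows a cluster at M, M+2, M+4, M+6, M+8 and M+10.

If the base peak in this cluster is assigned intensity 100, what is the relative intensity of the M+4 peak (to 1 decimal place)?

59.7

Term probabilities: M 0.0073, M+2 0.0612, M+4 0.2050, M+6 0.3431, M+8 0.2872, M+10 0.0961. Base peak = M+6.
P(M+6) = C(5,3) × 0.3740^2 × 0.6260^3 = 10 × 0.139876 × 0.24531438 = 0.343136 (base)
P(M+4) = C(5,2) × 0.3740^3 × 0.6260^2 = 10 × 0.05231362 × 0.391876 = 0.205005
Relative intensity = 0.205005 / 0.343136 × 100 = 59.7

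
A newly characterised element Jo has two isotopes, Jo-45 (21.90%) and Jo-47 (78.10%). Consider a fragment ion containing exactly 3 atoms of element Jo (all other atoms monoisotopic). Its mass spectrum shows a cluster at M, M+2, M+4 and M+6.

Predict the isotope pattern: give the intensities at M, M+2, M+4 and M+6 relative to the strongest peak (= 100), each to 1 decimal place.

Each Jo atom is independently Jo-45 (p = 0.2190) or Jo-47 (q = 0.7810); the cluster is the binomial expansion (p + q)^3.
P(M) = 0.2190^3 = 0.010503
P(M+2) = 3 × 0.2190^2 × 0.7810^1 = 0.112373
P(M+4) = 3 × 0.2190^1 × 0.7810^2 = 0.400744
P(M+6) = 0.7810^3 = 0.476380
The M+6 peak is largest (0.476380); scaling to 100 gives 2.2 : 23.6 : 84.1 : 100.0.

2.2 : 23.6 : 84.1 : 100.0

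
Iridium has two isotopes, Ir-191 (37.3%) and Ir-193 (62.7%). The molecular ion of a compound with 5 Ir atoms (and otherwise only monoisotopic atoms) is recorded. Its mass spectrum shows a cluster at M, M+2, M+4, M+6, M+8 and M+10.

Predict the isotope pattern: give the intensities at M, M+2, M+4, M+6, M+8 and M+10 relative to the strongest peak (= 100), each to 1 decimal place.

2.1 : 17.7 : 59.5 : 100.0 : 84.0 : 28.3

Expanding (0.373 + 0.627)^5:
P(M) = 0.373^5 = 0.007220
P(M+2) = 5 × 0.373^4 × 0.627^1 = 0.060684
P(M+4) = 10 × 0.373^3 × 0.627^2 = 0.204015
P(M+6) = 10 × 0.373^2 × 0.627^3 = 0.342942
P(M+8) = 5 × 0.373^1 × 0.627^4 = 0.288237
P(M+10) = 0.627^5 = 0.096903
The M+6 peak is largest (0.342942); scaling to 100 gives 2.1 : 17.7 : 59.5 : 100.0 : 84.0 : 28.3.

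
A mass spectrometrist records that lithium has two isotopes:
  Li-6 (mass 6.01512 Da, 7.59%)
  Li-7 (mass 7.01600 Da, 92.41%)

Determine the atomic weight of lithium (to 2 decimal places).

6.94 Da

The abundance-weighted mean is 0.0759 × 6.01512 + 0.9241 × 7.01600
= 0.456548 + 6.483486 = 6.940034 Da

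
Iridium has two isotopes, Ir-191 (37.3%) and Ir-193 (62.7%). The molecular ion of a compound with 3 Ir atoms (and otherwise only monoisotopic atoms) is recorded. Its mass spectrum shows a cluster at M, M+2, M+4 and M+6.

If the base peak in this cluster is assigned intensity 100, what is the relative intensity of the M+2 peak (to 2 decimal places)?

59.49

Binomial terms of (0.373 + 0.627)^3: M 0.0519, M+2 0.2617, M+4 0.4399, M+6 0.2465 → M+4 is the base peak.
P(M+4) = C(3,2) × 0.373^1 × 0.627^2 = 3 × 0.3730 × 0.393129 = 0.439911 (base)
P(M+2) = C(3,1) × 0.373^2 × 0.627^1 = 3 × 0.139129 × 0.6270 = 0.261702
Relative intensity = 0.261702 / 0.439911 × 100 = 59.49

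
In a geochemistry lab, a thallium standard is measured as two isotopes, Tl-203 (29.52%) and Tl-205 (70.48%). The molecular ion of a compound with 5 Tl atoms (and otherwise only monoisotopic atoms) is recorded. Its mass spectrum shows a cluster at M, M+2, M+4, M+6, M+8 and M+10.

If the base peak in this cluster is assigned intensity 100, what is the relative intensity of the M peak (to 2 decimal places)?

0.62

Binomial terms of (0.2952 + 0.7048)^5: M 0.0022, M+2 0.0268, M+4 0.1278, M+6 0.3051, M+8 0.3642, M+10 0.1739 → M+8 is the base peak.
P(M+8) = C(5,4) × 0.2952^1 × 0.7048^4 = 5 × 0.2952 × 0.24675365 = 0.364208 (base)
P(M) = C(5,0) × 0.2952^5 × 0.7048^0 = 1 × 0.00224172 × 1.0000 = 0.002242
Relative intensity = 0.002242 / 0.364208 × 100 = 0.62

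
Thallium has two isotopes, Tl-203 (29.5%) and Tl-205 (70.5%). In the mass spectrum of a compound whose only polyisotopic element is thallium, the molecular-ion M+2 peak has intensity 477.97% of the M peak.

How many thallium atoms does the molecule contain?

2

For n independent Tl atoms, I(M+2)/I(M) = n · (abundance Tl-205) / (abundance Tl-203) = n · 0.705/0.295.
n = 4.7797 × 0.295/0.705 = 2.00 ≈ 2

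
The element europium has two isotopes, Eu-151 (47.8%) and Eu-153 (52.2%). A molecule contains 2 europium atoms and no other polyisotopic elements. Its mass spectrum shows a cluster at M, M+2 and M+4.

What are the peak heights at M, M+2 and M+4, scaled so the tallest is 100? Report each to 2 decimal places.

Each Eu atom is independently Eu-151 (p = 0.478) or Eu-153 (q = 0.522); the cluster is the binomial expansion (p + q)^2.
P(M) = 0.478^2 = 0.228484
P(M+2) = 2 × 0.478^1 × 0.522^1 = 0.499032
P(M+4) = 0.522^2 = 0.272484
The M+2 peak is largest (0.499032); scaling to 100 gives 45.79 : 100.00 : 54.60.

45.79 : 100.00 : 54.60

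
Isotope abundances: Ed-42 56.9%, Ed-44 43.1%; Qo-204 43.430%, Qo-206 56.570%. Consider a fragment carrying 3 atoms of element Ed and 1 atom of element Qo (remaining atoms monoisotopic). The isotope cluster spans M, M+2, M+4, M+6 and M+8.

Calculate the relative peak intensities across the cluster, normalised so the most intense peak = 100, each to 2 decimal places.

Element Ed pattern (n=3): 0.18422001 : 0.41862297 : 0.31709403 : 0.08006299
Element Qo pattern (n=1): 0.4343 : 0.5657
Convolve the two distributions (both contribute in 2-u steps):
  M: 0.18422001×0.4343 = 0.080007
  M+2: 0.18422001×0.5657 + 0.41862297×0.4343 = 0.286021
  M+4: 0.41862297×0.5657 + 0.31709403×0.4343 = 0.374529
  M+6: 0.31709403×0.5657 + 0.08006299×0.4343 = 0.214151
  M+8: 0.08006299×0.5657 = 0.045292
Scale to base peak (0.374529) = 100: 21.36 : 76.37 : 100.00 : 57.18 : 12.09

21.36 : 76.37 : 100.00 : 57.18 : 12.09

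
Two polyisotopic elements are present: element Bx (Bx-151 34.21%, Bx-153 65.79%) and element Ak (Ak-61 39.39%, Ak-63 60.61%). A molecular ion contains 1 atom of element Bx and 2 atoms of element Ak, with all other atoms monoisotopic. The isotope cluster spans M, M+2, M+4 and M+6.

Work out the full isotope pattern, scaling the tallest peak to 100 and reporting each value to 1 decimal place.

Element Bx pattern (n=1): 0.3421 : 0.6579
Element Ak pattern (n=2): 0.15515721 : 0.47748558 : 0.36735721
Convolve the two distributions (both contribute in 2-u steps):
  M: 0.3421×0.15515721 = 0.053079
  M+2: 0.3421×0.47748558 + 0.6579×0.15515721 = 0.265426
  M+4: 0.3421×0.36735721 + 0.6579×0.47748558 = 0.439811
  M+6: 0.6579×0.36735721 = 0.241684
Scale to base peak (0.439811) = 100: 12.1 : 60.4 : 100.0 : 55.0

12.1 : 60.4 : 100.0 : 55.0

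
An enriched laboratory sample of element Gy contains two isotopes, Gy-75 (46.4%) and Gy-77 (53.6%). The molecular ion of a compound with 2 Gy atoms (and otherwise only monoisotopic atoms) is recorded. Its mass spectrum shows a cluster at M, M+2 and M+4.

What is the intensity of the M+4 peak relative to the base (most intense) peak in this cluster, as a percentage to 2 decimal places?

57.76%

Term probabilities: M 0.2153, M+2 0.4974, M+4 0.2873. Base peak = M+2.
P(M+2) = C(2,1) × 0.464^1 × 0.536^1 = 2 × 0.4640 × 0.5360 = 0.497408 (base)
P(M+4) = C(2,2) × 0.464^0 × 0.536^2 = 1 × 1.0000 × 0.287296 = 0.287296
Relative intensity = 0.287296 / 0.497408 × 100 = 57.76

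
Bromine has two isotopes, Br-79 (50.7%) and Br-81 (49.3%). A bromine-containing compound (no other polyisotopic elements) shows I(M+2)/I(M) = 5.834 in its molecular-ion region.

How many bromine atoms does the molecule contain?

6

For n independent Br atoms, I(M+2)/I(M) = n · (abundance Br-81) / (abundance Br-79) = n · 0.493/0.507.
n = 5.834 × 0.507/0.493 = 6.00 ≈ 6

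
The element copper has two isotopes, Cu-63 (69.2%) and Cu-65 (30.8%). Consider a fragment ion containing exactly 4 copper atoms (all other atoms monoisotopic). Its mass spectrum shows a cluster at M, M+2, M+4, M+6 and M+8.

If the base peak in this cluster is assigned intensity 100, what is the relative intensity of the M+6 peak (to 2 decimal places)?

(0.692 + 0.308)^4 gives M 0.2293, M+2 0.4083, M+4 0.2726, M+6 0.0809, M+8 0.0090; the largest is M+2.
P(M+2) = C(4,1) × 0.692^3 × 0.308^1 = 4 × 0.33137389 × 0.3080 = 0.408253 (base)
P(M+6) = C(4,3) × 0.692^1 × 0.308^3 = 4 × 0.6920 × 0.02921811 = 0.080876
Relative intensity = 0.080876 / 0.408253 × 100 = 19.81

19.81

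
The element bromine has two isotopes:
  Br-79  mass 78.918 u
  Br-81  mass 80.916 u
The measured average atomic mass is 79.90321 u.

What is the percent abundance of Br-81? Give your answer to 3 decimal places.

49.310%

With x = fraction of Br-79 (so Br-81 is 1 − x):
78.918·x + 80.916·(1 − x) = 79.90321
(78.918 − 80.916)·x = 79.90321 − 80.916
x = -1.01279 / -1.998 = 0.50690 → 50.690% Br-79, 49.310% Br-81.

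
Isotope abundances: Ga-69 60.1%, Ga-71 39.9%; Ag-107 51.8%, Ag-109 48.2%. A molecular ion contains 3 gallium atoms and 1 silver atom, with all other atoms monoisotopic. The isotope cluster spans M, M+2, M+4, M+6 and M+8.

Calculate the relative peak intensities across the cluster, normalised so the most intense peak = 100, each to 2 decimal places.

31.49 : 92.02 : 100.00 : 47.96 : 8.57

Gallium pattern (n=3): 0.2170818 : 0.4323576 : 0.2870394 : 0.0635212
Silver pattern (n=1): 0.5180 : 0.4820
Convolve the two distributions (both contribute in 2-u steps):
  M: 0.2170818×0.5180 = 0.112448
  M+2: 0.2170818×0.4820 + 0.4323576×0.5180 = 0.328595
  M+4: 0.4323576×0.4820 + 0.2870394×0.5180 = 0.357083
  M+6: 0.2870394×0.4820 + 0.0635212×0.5180 = 0.171257
  M+8: 0.0635212×0.4820 = 0.030617
Scale to base peak (0.357083) = 100: 31.49 : 92.02 : 100.00 : 47.96 : 8.57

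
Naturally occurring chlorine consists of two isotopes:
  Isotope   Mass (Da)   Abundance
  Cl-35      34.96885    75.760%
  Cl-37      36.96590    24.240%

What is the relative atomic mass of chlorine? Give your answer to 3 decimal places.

Ar = Σ fᵢ·mᵢ = 0.75760 × 34.96885 + 0.24240 × 36.96590
= 26.492401 + 8.960534 = 35.452935 Da

35.453 Da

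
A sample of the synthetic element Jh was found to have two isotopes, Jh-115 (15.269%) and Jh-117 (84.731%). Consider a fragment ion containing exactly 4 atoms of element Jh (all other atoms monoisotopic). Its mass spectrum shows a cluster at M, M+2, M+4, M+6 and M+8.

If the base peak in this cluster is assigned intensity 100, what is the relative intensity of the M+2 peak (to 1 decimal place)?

(0.15269 + 0.84731)^4 gives M 0.0005, M+2 0.0121, M+4 0.1004, M+6 0.3715, M+8 0.5154; the largest is M+8.
P(M+8) = C(4,4) × 0.15269^0 × 0.84731^4 = 1 × 1.0000 × 0.51542957 = 0.515430 (base)
P(M+2) = C(4,1) × 0.15269^3 × 0.84731^1 = 4 × 0.00355985 × 0.84731 = 0.012065
Relative intensity = 0.012065 / 0.515430 × 100 = 2.3

2.3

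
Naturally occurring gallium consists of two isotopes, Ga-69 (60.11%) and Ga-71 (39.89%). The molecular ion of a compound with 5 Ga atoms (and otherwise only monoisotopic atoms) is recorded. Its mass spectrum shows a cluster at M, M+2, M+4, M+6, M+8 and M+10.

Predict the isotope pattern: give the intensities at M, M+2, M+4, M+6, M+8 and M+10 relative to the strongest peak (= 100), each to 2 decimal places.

22.71 : 75.34 : 100.00 : 66.36 : 22.02 : 2.92

Expanding (0.6011 + 0.3989)^5:
P(M) = 0.6011^5 = 0.078475
P(M+2) = 5 × 0.6011^4 × 0.3989^1 = 0.260388
P(M+4) = 10 × 0.6011^3 × 0.3989^2 = 0.345596
P(M+6) = 10 × 0.6011^2 × 0.3989^3 = 0.229343
P(M+8) = 5 × 0.6011^1 × 0.3989^4 = 0.076098
P(M+10) = 0.3989^5 = 0.010100
The M+4 peak is largest (0.345596); scaling to 100 gives 22.71 : 75.34 : 100.00 : 66.36 : 22.02 : 2.92.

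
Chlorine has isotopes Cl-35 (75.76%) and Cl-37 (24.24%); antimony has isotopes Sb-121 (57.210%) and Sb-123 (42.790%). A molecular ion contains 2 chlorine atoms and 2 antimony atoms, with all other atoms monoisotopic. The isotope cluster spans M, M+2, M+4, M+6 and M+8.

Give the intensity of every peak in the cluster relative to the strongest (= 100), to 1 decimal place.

46.8 : 100.0 : 75.8 : 23.9 : 2.7

Chlorine pattern (n=2): 0.57395776 : 0.36728448 : 0.05875776
Antimony pattern (n=2): 0.32729841 : 0.48960318 : 0.18309841
Convolve the two distributions (both contribute in 2-u steps):
  M: 0.57395776×0.32729841 = 0.187855
  M+2: 0.57395776×0.48960318 + 0.36728448×0.32729841 = 0.401223
  M+4: 0.57395776×0.18309841 + 0.36728448×0.48960318 + 0.05875776×0.32729841 = 0.304146
  M+6: 0.36728448×0.18309841 + 0.05875776×0.48960318 = 0.096017
  M+8: 0.05875776×0.18309841 = 0.010758
Scale to base peak (0.401223) = 100: 46.8 : 100.0 : 75.8 : 23.9 : 2.7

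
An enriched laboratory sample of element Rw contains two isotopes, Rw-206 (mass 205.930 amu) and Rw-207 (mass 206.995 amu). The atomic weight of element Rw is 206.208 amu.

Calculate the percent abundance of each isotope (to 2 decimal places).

Writing the weighted mean with unknown fraction x of Rw-206:
205.930·x + 206.995·(1 − x) = 206.208
(205.930 − 206.995)·x = 206.208 − 206.995
x = -0.787 / -1.065 = 0.73897 → 73.90% Rw-206, 26.10% Rw-207.

Rw-206: 73.90%, Rw-207: 26.10%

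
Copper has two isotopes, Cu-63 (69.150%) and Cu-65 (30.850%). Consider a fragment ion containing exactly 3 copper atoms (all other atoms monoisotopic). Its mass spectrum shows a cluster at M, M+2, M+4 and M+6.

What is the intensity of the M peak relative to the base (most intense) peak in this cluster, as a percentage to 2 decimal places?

74.72%

Term probabilities: M 0.3307, M+2 0.4425, M+4 0.1974, M+6 0.0294. Base peak = M+2.
P(M+2) = C(3,1) × 0.69150^2 × 0.30850^1 = 3 × 0.47817225 × 0.3085 = 0.442548 (base)
P(M) = C(3,0) × 0.69150^3 × 0.30850^0 = 1 × 0.33065611 × 1.0000 = 0.330656
Relative intensity = 0.330656 / 0.442548 × 100 = 74.72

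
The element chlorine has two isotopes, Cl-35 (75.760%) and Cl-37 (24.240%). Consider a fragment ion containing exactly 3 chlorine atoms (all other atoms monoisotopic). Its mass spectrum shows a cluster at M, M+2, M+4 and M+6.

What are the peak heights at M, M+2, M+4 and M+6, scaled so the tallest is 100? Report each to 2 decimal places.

Each Cl atom is independently Cl-35 (p = 0.75760) or Cl-37 (q = 0.24240); the cluster is the binomial expansion (p + q)^3.
P(M) = 0.75760^3 = 0.434830
P(M+2) = 3 × 0.75760^2 × 0.24240^1 = 0.417382
P(M+4) = 3 × 0.75760^1 × 0.24240^2 = 0.133545
P(M+6) = 0.24240^3 = 0.014243
The M peak is largest (0.434830); scaling to 100 gives 100.00 : 95.99 : 30.71 : 3.28.

100.00 : 95.99 : 30.71 : 3.28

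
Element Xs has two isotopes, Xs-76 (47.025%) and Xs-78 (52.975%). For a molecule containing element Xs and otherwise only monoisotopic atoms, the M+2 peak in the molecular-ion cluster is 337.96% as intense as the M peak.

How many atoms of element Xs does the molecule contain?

3

The M+2/M ratio from n Xs atoms is n · q/p = n · 0.52975/0.47025.
n = 3.3796 × 0.47025/0.52975 = 3.00 ≈ 3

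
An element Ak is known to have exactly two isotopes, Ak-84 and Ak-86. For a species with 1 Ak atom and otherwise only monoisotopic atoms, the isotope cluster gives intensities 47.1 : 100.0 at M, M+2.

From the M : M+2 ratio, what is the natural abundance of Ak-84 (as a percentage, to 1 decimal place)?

Write p for the Ak-84 fraction. I(M+2)/I(M) = [C(1,1)·p^0·(1−p)] / p^1 = 1·(1−p)/p = 100.0/47.1 = 2.1231
(1−p)/p = 2.1231/1 = 2.1231  ⇒  p = 1/(1 + 2.1231) = 0.3202
Ak-84: 32.0%, Ak-86: 68.0%.

32.0%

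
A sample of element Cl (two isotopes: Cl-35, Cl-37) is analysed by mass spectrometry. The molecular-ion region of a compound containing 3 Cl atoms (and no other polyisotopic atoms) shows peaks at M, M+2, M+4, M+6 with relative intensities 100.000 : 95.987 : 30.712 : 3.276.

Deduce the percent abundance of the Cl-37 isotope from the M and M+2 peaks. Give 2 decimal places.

24.24%

Let p = fractional abundance of Cl-35. I(M+2)/I(M) = [C(3,1)·p^2·(1−p)] / p^3 = 3·(1−p)/p = 95.987/100.000 = 0.9599
(1−p)/p = 0.9599/3 = 0.3200  ⇒  p = 1/(1 + 0.3200) = 0.7576
Cl-35: 75.76%, Cl-37: 24.24%.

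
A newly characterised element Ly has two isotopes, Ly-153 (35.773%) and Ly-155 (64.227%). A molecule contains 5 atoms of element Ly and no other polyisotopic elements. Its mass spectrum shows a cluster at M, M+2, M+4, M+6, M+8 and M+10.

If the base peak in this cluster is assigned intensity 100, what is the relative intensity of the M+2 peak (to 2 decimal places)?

(0.35773 + 0.64227)^5 gives M 0.0059, M+2 0.0526, M+4 0.1888, M+6 0.3390, M+8 0.3044, M+10 0.1093; the largest is M+6.
P(M+6) = C(5,3) × 0.35773^2 × 0.64227^3 = 10 × 0.12797075 × 0.26494328 = 0.339050 (base)
P(M+2) = C(5,1) × 0.35773^4 × 0.64227^1 = 5 × 0.01637651 × 0.64227 = 0.052591
Relative intensity = 0.052591 / 0.339050 × 100 = 15.51

15.51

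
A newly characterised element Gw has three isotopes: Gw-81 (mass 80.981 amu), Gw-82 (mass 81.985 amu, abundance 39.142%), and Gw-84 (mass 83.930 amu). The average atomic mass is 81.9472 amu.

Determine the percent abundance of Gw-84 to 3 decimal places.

19.438%

The remaining 60.858% is split between Gw-81 (fraction x) and Gw-84 (fraction 0.60858 − x).
Substituting: 80.981x + 83.930(0.60858 − x) = 49.8566313
(80.981 − 83.930)x = -1.2214881  ⇒  x = 0.41420, y = 0.19438
Gw-81: 41.420%, Gw-84: 19.438%.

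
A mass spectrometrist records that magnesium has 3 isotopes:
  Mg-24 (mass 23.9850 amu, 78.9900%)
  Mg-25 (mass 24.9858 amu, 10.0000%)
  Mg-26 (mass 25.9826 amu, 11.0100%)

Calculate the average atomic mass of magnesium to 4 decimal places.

24.3050 amu

Average mass = Σ (abundance × isotope mass) = 0.789900 × 23.9850 + 0.100000 × 24.9858 + 0.110100 × 25.9826
= 18.94575 + 2.49858 + 2.86068 = 24.30501 amu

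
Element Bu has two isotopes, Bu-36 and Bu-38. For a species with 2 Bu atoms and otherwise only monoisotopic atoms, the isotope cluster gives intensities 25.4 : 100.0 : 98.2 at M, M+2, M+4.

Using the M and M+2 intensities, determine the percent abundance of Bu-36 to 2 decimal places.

33.69%

If p is the fraction of Bu that is Bu-36, then I(M+2)/I(M) = [C(2,1)·p^1·(1−p)] / p^2 = 2·(1−p)/p = 100.0/25.4 = 3.9370
(1−p)/p = 3.9370/2 = 1.9685  ⇒  p = 1/(1 + 1.9685) = 0.3369
Bu-36: 33.69%, Bu-38: 66.31%.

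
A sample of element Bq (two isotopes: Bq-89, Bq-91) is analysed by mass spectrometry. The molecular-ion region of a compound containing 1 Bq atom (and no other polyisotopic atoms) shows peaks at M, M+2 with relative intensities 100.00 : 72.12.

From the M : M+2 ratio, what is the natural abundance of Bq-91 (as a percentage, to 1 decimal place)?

41.9%

Let p = fractional abundance of Bq-89. I(M+2)/I(M) = [C(1,1)·p^0·(1−p)] / p^1 = 1·(1−p)/p = 72.12/100.00 = 0.7212
(1−p)/p = 0.7212/1 = 0.7212  ⇒  p = 1/(1 + 0.7212) = 0.5810
Bq-89: 58.1%, Bq-91: 41.9%.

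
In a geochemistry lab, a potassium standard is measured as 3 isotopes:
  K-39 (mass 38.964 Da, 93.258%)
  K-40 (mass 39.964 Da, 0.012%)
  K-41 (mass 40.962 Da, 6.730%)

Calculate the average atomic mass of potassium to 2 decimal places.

Weight each isotope mass by its fractional abundance: 0.93258 × 38.964 + 0.00012 × 39.964 + 0.06730 × 40.962
= 36.3370 + 0.0048 + 2.7567 = 39.0985 Da

39.10 Da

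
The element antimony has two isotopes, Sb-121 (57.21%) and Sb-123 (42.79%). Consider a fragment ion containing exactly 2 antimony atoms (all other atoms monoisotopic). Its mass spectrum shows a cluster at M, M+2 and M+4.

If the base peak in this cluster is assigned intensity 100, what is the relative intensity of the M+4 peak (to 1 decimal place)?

37.4

Binomial terms of (0.5721 + 0.4279)^2: M 0.3273, M+2 0.4896, M+4 0.1831 → M+2 is the base peak.
P(M+2) = C(2,1) × 0.5721^1 × 0.4279^1 = 2 × 0.5721 × 0.4279 = 0.489603 (base)
P(M+4) = C(2,2) × 0.5721^0 × 0.4279^2 = 1 × 1.0000 × 0.18309841 = 0.183098
Relative intensity = 0.183098 / 0.489603 × 100 = 37.4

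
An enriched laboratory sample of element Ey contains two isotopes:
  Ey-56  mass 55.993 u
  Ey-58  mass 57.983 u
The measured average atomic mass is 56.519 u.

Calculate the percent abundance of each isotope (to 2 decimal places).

Let x be the fractional abundance of Ey-56; then Ey-58 has abundance 1 − x.
55.993·x + 57.983·(1 − x) = 56.519
(55.993 − 57.983)·x = 56.519 − 57.983
x = -1.464 / -1.990 = 0.73568 → 73.57% Ey-56, 26.43% Ey-58.

Ey-56: 73.57%, Ey-58: 26.43%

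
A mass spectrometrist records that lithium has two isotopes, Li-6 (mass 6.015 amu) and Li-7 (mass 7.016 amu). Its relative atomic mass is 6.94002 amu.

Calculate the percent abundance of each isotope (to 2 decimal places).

With x = fraction of Li-6 (so Li-7 is 1 − x):
6.015·x + 7.016·(1 − x) = 6.94002
(6.015 − 7.016)·x = 6.94002 − 7.016
x = -0.07598 / -1.001 = 0.07590 → 7.59% Li-6, 92.41% Li-7.

Li-6: 7.59%, Li-7: 92.41%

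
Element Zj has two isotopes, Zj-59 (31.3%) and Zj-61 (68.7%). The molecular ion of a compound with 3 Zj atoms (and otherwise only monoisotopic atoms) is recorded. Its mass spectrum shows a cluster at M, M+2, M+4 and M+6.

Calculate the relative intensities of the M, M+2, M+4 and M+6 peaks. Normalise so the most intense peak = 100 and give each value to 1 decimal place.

Expanding (0.313 + 0.687)^3:
P(M) = 0.313^3 = 0.030664
P(M+2) = 3 × 0.313^2 × 0.687^1 = 0.201914
P(M+4) = 3 × 0.313^1 × 0.687^2 = 0.443179
P(M+6) = 0.687^3 = 0.324243
The M+4 peak is largest (0.443179); scaling to 100 gives 6.9 : 45.6 : 100.0 : 73.2.

6.9 : 45.6 : 100.0 : 73.2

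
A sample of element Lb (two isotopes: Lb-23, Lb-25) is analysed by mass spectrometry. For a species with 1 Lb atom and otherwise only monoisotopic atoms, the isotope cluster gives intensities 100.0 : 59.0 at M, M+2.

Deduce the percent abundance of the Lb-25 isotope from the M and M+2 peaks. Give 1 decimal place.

37.1%

If p is the fraction of Lb that is Lb-23, then I(M+2)/I(M) = [C(1,1)·p^0·(1−p)] / p^1 = 1·(1−p)/p = 59.0/100.0 = 0.5900
(1−p)/p = 0.5900/1 = 0.5900  ⇒  p = 1/(1 + 0.5900) = 0.6289
Lb-23: 62.9%, Lb-25: 37.1%.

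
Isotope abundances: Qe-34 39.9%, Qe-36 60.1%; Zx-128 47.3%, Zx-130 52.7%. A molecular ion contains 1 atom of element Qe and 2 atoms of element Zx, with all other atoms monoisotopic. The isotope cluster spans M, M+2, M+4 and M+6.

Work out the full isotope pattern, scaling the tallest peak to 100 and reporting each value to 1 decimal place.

21.7 : 81.2 : 100.0 : 40.7

Element Qe pattern (n=1): 0.3990 : 0.6010
Element Zx pattern (n=2): 0.223729 : 0.498542 : 0.277729
Convolve the two distributions (both contribute in 2-u steps):
  M: 0.3990×0.223729 = 0.089268
  M+2: 0.3990×0.498542 + 0.6010×0.223729 = 0.333379
  M+4: 0.3990×0.277729 + 0.6010×0.498542 = 0.410438
  M+6: 0.6010×0.277729 = 0.166915
Scale to base peak (0.410438) = 100: 21.7 : 81.2 : 100.0 : 40.7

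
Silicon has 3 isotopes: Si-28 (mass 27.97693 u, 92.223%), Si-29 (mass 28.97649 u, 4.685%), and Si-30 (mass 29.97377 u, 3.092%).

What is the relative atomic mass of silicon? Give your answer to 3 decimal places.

Average mass = Σ (abundance × isotope mass) = 0.92223 × 27.97693 + 0.04685 × 28.97649 + 0.03092 × 29.97377
= 25.801164 + 1.357549 + 0.926789 = 28.085502 u

28.086 u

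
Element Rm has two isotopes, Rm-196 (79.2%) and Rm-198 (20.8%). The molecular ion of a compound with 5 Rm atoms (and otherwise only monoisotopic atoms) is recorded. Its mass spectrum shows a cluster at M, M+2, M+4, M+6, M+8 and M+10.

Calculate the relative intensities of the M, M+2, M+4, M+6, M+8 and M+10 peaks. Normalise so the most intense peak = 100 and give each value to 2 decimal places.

Each Rm atom is independently Rm-196 (p = 0.792) or Rm-198 (q = 0.208); the cluster is the binomial expansion (p + q)^5.
P(M) = 0.792^5 = 0.311620
P(M+2) = 5 × 0.792^4 × 0.208^1 = 0.409199
P(M+4) = 10 × 0.792^3 × 0.208^2 = 0.214933
P(M+6) = 10 × 0.792^2 × 0.208^3 = 0.056447
P(M+8) = 5 × 0.792^1 × 0.208^4 = 0.007412
P(M+10) = 0.208^5 = 0.000389
The M+2 peak is largest (0.409199); scaling to 100 gives 76.15 : 100.00 : 52.53 : 13.79 : 1.81 : 0.10.

76.15 : 100.00 : 52.53 : 13.79 : 1.81 : 0.10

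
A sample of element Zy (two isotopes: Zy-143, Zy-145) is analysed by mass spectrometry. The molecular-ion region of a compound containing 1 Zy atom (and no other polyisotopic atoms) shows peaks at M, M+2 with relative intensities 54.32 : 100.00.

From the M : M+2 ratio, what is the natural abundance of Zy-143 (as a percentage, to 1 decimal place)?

Write p for the Zy-143 fraction. I(M+2)/I(M) = [C(1,1)·p^0·(1−p)] / p^1 = 1·(1−p)/p = 100.00/54.32 = 1.8409
(1−p)/p = 1.8409/1 = 1.8409  ⇒  p = 1/(1 + 1.8409) = 0.3520
Zy-143: 35.2%, Zy-145: 64.8%.

35.2%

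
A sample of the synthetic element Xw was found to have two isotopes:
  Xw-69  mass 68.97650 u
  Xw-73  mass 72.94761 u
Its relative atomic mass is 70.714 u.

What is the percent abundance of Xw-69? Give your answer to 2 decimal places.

Writing the weighted mean with unknown fraction x of Xw-69:
68.97650·x + 72.94761·(1 − x) = 70.714
(68.97650 − 72.94761)·x = 70.714 − 72.94761
x = -2.23361 / -3.97111 = 0.56246 → 56.25% Xw-69, 43.75% Xw-73.

56.25%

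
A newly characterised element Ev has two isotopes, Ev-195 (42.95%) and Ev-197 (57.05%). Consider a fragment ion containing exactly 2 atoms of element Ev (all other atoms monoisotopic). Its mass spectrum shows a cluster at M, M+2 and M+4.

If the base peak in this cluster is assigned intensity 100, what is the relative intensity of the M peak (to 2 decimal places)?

(0.4295 + 0.5705)^2 gives M 0.1845, M+2 0.4901, M+4 0.3255; the largest is M+2.
P(M+2) = C(2,1) × 0.4295^1 × 0.5705^1 = 2 × 0.4295 × 0.5705 = 0.490060 (base)
P(M) = C(2,0) × 0.4295^2 × 0.5705^0 = 1 × 0.18447025 × 1.0000 = 0.184470
Relative intensity = 0.184470 / 0.490060 × 100 = 37.64

37.64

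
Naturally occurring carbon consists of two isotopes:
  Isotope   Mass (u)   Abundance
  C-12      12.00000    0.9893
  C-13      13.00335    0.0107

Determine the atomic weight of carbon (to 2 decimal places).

Weight each isotope mass by its fractional abundance: 0.9893 × 12.00000 + 0.0107 × 13.00335
= 11.871600 + 0.139136 = 12.010736 u

12.01 u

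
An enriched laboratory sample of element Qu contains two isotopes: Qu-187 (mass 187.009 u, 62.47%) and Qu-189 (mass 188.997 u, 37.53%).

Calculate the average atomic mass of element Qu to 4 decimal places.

Weight each isotope mass by its fractional abundance: 0.6247 × 187.009 + 0.3753 × 188.997
= 116.82452 + 70.93057 = 187.75509 u

187.7551 u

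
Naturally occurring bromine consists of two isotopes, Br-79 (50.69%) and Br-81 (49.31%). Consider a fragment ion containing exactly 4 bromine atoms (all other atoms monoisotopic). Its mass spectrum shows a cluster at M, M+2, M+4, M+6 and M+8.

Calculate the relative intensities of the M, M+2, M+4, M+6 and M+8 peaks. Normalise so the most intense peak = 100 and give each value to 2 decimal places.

17.61 : 68.53 : 100.00 : 64.85 : 15.77

The 4 Br atoms are independent, so intensities follow the terms of (0.5069 + 0.4931)^4.
P(M) = 0.5069^4 = 0.066022
P(M+2) = 4 × 0.5069^3 × 0.4931^1 = 0.256899
P(M+4) = 6 × 0.5069^2 × 0.4931^2 = 0.374857
P(M+6) = 4 × 0.5069^1 × 0.4931^3 = 0.243101
P(M+8) = 0.4931^4 = 0.059121
The M+4 peak is largest (0.374857); scaling to 100 gives 17.61 : 68.53 : 100.00 : 64.85 : 15.77.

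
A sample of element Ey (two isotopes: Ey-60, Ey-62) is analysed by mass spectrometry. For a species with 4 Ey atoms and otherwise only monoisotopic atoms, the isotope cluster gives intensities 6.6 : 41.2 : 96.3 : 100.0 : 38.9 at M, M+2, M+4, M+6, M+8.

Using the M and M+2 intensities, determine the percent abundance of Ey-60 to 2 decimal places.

Write p for the Ey-60 fraction. I(M+2)/I(M) = [C(4,1)·p^3·(1−p)] / p^4 = 4·(1−p)/p = 41.2/6.6 = 6.2424
(1−p)/p = 6.2424/4 = 1.5606  ⇒  p = 1/(1 + 1.5606) = 0.3905
Ey-60: 39.05%, Ey-62: 60.95%.

39.05%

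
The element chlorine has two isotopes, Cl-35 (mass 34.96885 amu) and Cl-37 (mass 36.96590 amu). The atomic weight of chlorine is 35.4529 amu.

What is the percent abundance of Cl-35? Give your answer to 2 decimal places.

Writing the weighted mean with unknown fraction x of Cl-35:
34.96885·x + 36.96590·(1 − x) = 35.4529
(34.96885 − 36.96590)·x = 35.4529 − 36.96590
x = -1.51300 / -1.99705 = 0.75762 → 75.76% Cl-35, 24.24% Cl-37.

75.76%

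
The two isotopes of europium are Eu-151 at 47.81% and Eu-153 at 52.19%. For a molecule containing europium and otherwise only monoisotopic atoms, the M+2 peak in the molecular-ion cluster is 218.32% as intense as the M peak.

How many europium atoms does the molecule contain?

2

With n Eu atoms, P(M+2)/P(M) = C(n,1)·p^(n−1)q / p^n = n·q/p = n · 0.5219/0.4781.
n = 2.1832 × 0.4781/0.5219 = 2.00 ≈ 2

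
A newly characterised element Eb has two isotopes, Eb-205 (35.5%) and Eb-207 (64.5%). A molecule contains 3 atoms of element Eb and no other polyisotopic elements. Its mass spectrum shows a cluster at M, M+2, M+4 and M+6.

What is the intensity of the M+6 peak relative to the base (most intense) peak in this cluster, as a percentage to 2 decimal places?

(0.355 + 0.645)^3 gives M 0.0447, M+2 0.2439, M+4 0.4431, M+6 0.2683; the largest is M+4.
P(M+4) = C(3,2) × 0.355^1 × 0.645^2 = 3 × 0.3550 × 0.416025 = 0.443067 (base)
P(M+6) = C(3,3) × 0.355^0 × 0.645^3 = 1 × 1.0000 × 0.26833613 = 0.268336
Relative intensity = 0.268336 / 0.443067 × 100 = 60.56

60.56%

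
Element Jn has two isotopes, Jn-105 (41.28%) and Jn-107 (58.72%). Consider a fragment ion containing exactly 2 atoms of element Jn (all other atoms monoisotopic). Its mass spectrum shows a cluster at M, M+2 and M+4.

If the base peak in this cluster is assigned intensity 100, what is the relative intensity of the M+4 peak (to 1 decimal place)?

(0.4128 + 0.5872)^2 gives M 0.1704, M+2 0.4848, M+4 0.3448; the largest is M+2.
P(M+2) = C(2,1) × 0.4128^1 × 0.5872^1 = 2 × 0.4128 × 0.5872 = 0.484792 (base)
P(M+4) = C(2,2) × 0.4128^0 × 0.5872^2 = 1 × 1.0000 × 0.34480384 = 0.344804
Relative intensity = 0.344804 / 0.484792 × 100 = 71.1

71.1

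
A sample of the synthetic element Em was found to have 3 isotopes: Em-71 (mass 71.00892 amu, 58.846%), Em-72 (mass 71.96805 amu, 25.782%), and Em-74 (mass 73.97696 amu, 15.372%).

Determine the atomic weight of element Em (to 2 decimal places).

Average mass = Σ (abundance × isotope mass) = 0.58846 × 71.00892 + 0.25782 × 71.96805 + 0.15372 × 73.97696
= 41.785909 + 18.554803 + 11.371738 = 71.712450 amu

71.71 amu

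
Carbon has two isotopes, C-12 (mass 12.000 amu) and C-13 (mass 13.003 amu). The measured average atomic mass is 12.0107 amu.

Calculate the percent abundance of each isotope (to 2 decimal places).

C-12: 98.93%, C-13: 1.07%

Let x be the fractional abundance of C-12; then C-13 has abundance 1 − x.
12.000·x + 13.003·(1 − x) = 12.0107
(12.000 − 13.003)·x = 12.0107 − 13.003
x = -0.9923 / -1.003 = 0.98933 → 98.93% C-12, 1.07% C-13.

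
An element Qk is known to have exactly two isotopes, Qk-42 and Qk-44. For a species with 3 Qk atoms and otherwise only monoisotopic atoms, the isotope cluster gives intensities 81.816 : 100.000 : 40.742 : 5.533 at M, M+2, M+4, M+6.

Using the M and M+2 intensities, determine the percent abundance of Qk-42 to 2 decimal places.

71.05%

Write p for the Qk-42 fraction. I(M+2)/I(M) = [C(3,1)·p^2·(1−p)] / p^3 = 3·(1−p)/p = 100.000/81.816 = 1.2223
(1−p)/p = 1.2223/3 = 0.4074  ⇒  p = 1/(1 + 0.4074) = 0.7105
Qk-42: 71.05%, Qk-44: 28.95%.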